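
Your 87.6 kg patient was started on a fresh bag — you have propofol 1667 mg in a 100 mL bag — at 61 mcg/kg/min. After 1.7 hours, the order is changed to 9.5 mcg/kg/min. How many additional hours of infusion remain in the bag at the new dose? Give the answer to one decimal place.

22.5 hours

Initial rate:
Dose = 61 mcg/kg/min × 87.6 kg = 5343.6 mcg/min
5343.6 mcg/min × 60 min/hr = 320616 mcg/hr
Concentration = 1667 mg ÷ 100 mL = 16.67 mg/mL = 16670 mcg/mL
Rate = 320616 mcg/hr ÷ 16670 mcg/mL = 19.23311 mL/hr
Volume infused so far = 19.23311 mL/hr × 1.7 hr = 32.69629 mL
Volume remaining = 100 − 32.69629 = 67.30371 mL
New rate:
Dose = 9.5 mcg/kg/min × 87.6 kg = 832.2 mcg/min
832.2 mcg/min × 60 min/hr = 49932 mcg/hr
Rate = 49932 mcg/hr ÷ 16670 mcg/mL = 2.995321 mL/hr
Time remaining = 67.30371 mL ÷ 2.995321 mL/hr = 22.46961 hr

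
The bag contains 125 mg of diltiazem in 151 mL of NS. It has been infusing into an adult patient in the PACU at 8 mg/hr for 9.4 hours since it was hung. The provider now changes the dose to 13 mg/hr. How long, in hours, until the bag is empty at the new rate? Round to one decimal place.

Initial rate:
Concentration = 125 mg ÷ 151 mL = 0.8278146 mg/mL
Rate = 8 mg/hr ÷ 0.8278146 mg/mL = 9.664 mL/hr
Volume infused so far = 9.664 mL/hr × 9.4 hr = 90.8416 mL
Volume remaining = 151 − 90.8416 = 60.1584 mL
New rate:
Rate = 13 mg/hr ÷ 0.8278146 mg/mL = 15.704 mL/hr
Time remaining = 60.1584 mL ÷ 15.704 mL/hr = 3.830769 hr

3.8 hours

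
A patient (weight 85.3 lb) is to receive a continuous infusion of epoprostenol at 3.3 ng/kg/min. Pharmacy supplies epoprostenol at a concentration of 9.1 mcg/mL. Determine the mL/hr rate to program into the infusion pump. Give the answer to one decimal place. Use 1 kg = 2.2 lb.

Weight = 85.3 lb ÷ 2.2 lb/kg = 38.77273 kg
Dose = 3.3 ng/kg/min × 38.77273 kg = 127.95 ng/min
127.95 ng/min × 60 min/hr = 7677 ng/hr
Concentration = 9.1 mcg/mL = 9100 ng/mL
Rate = 7677 ng/hr ÷ 9100 ng/mL = 0.8436264 mL/hr

0.8 mL/hr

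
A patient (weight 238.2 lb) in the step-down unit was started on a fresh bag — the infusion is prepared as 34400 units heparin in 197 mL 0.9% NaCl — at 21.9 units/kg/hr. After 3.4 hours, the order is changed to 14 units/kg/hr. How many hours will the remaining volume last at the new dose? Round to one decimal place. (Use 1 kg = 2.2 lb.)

Initial rate:
Weight = 238.2 lb ÷ 2.2 lb/kg = 108.2727 kg
Dose = 21.9 units/kg/hr × 108.2727 kg = 2371.173 units/hr
Concentration = 34400 units ÷ 197 mL = 174.6193 units/mL
Rate = 2371.173 units/hr ÷ 174.6193 units/mL = 13.5791 mL/hr
Volume infused so far = 13.5791 mL/hr × 3.4 hr = 46.16894 mL
Volume remaining = 197 − 46.16894 = 150.8311 mL
New rate:
Dose = 14 units/kg/hr × 108.2727 kg = 1515.818 units/hr
Rate = 1515.818 units/hr ÷ 174.6193 units/mL = 8.680703 mL/hr
Time remaining = 150.8311 mL ÷ 8.680703 mL/hr = 17.37544 hr

17.4 hours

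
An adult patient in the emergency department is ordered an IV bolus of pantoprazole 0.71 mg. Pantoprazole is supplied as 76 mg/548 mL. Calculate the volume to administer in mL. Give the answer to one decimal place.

5.1 mL

Concentration = 76 mg ÷ 548 mL = 0.1386861 mg/mL
Volume = 0.71 mg ÷ 0.1386861 mg/mL = 5.119474 mL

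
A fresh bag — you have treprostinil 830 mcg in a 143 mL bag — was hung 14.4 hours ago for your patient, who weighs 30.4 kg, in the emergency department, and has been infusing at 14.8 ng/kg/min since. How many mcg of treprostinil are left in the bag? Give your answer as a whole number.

441 mcg

Dose = 14.8 ng/kg/min × 30.4 kg = 449.92 ng/min
449.92 ng/min × 60 min/hr = 26995.2 ng/hr
Concentration = 830 mcg ÷ 143 mL = 5.804196 mcg/mL = 5804.196 ng/mL
Rate = 26995.2 ng/hr ÷ 5804.196 ng/mL = 4.65098 mL/hr
Volume infused = 4.65098 mL/hr × 14.4 hr = 66.97412 mL
Volume remaining = 143 − 66.97412 = 76.02588 mL
Drug remaining = 76.02588 mL × 5804.196 ng/mL = 441269.1 ng = 441.2691 mcg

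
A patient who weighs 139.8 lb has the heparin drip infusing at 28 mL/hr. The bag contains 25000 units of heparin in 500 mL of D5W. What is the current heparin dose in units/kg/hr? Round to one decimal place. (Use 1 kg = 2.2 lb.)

22.0 units/kg/hr

Weight = 139.8 lb ÷ 2.2 lb/kg = 63.54545 kg
Concentration = 25000 units ÷ 500 mL = 50 units/mL
Drug rate = 28 mL/hr × 50 units/mL = 1400 units/hr
1400 units/hr ÷ 63.54545 kg = 22.03147 units/kg/hr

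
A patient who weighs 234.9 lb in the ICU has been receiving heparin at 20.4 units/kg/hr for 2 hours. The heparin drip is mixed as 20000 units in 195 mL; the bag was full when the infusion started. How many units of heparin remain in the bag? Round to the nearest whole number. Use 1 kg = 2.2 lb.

15644 units

Weight = 234.9 lb ÷ 2.2 lb/kg = 106.7727 kg
Dose = 20.4 units/kg/hr × 106.7727 kg = 2178.164 units/hr
Concentration = 20000 units ÷ 195 mL = 102.5641 units/mL
Rate = 2178.164 units/hr ÷ 102.5641 units/mL = 21.2371 mL/hr
Volume infused = 21.2371 mL/hr × 2 hr = 42.47419 mL
Volume remaining = 195 − 42.47419 = 152.5258 mL
Drug remaining = 152.5258 mL × 102.5641 units/mL = 15643.67 units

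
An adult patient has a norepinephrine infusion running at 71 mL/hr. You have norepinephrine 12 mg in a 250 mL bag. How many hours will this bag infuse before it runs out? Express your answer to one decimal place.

Duration = 250 mL ÷ 71 mL/hr = 3.521127 hr

3.5 hours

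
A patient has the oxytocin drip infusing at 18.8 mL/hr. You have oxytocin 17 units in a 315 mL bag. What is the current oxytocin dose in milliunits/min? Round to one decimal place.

Concentration = 17 units ÷ 315 mL = 0.05396825 units/mL = 53.96825 milliunits/mL
Drug rate = 18.8 mL/hr × 53.96825 milliunits/mL = 1014.603 milliunits/hr
1014.603 milliunits/hr ÷ 60 min/hr = 16.91005 milliunits/min

16.9 milliunits/min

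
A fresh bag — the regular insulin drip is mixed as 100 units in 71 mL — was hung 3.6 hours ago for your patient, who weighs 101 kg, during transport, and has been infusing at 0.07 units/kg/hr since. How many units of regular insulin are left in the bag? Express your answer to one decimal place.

74.5 units

Dose = 0.07 units/kg/hr × 101 kg = 7.07 units/hr
Concentration = 100 units ÷ 71 mL = 1.408451 units/mL
Rate = 7.07 units/hr ÷ 1.408451 units/mL = 5.0197 mL/hr
Volume infused = 5.0197 mL/hr × 3.6 hr = 18.07092 mL
Volume remaining = 71 − 18.07092 = 52.92908 mL
Drug remaining = 52.92908 mL × 1.408451 units/mL = 74.548 units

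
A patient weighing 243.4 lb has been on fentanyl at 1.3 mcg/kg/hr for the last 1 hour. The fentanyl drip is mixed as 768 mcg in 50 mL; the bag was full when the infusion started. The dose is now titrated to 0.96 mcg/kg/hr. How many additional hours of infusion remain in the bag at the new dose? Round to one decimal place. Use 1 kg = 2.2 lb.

Initial rate:
Weight = 243.4 lb ÷ 2.2 lb/kg = 110.6364 kg
Dose = 1.3 mcg/kg/hr × 110.6364 kg = 143.8273 mcg/hr
Concentration = 768 mcg ÷ 50 mL = 15.36 mcg/mL
Rate = 143.8273 mcg/hr ÷ 15.36 mcg/mL = 9.363755 mL/hr
Volume infused so far = 9.363755 mL/hr × 1 hr = 9.363755 mL
Volume remaining = 50 − 9.363755 = 40.63625 mL
New rate:
Dose = 0.96 mcg/kg/hr × 110.6364 kg = 106.2109 mcg/hr
Rate = 106.2109 mcg/hr ÷ 15.36 mcg/mL = 6.914773 mL/hr
Time remaining = 40.63625 mL ÷ 6.914773 mL/hr = 5.876729 hr

5.9 hours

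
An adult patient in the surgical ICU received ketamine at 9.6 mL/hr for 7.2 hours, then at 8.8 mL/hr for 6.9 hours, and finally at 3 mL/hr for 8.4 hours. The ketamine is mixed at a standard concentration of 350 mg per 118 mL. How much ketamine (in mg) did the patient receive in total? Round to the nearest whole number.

Concentration = 350 mg ÷ 118 mL = 2.966102 mg/mL
Stage 1: 9.6 mL/hr × 7.2 hr = 69.12 mL → 69.12 mL × 2.966102 mg/mL = 205.0169 mg
Stage 2: 8.8 mL/hr × 6.9 hr = 60.72 mL → 60.72 mL × 2.966102 mg/mL = 180.1017 mg
Stage 3: 3 mL/hr × 8.4 hr = 25.2 mL → 25.2 mL × 2.966102 mg/mL = 74.74576 mg
Total = 205.0169 + 180.1017 + 74.74576 = 459.8644 mg

460 mg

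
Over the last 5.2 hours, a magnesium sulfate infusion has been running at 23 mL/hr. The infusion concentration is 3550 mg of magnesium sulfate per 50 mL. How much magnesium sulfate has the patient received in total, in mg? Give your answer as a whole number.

Concentration = 3550 mg ÷ 50 mL = 71 mg/mL
Drug rate = 23 mL/hr × 71 mg/mL = 1633 mg/hr
Total = 1633 mg/hr × 5.2 hr = 8491.6 mg

8492 mg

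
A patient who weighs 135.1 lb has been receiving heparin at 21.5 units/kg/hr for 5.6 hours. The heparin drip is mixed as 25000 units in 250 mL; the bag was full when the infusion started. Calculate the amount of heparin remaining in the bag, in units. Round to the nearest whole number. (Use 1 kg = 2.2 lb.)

Weight = 135.1 lb ÷ 2.2 lb/kg = 61.40909 kg
Dose = 21.5 units/kg/hr × 61.40909 kg = 1320.295 units/hr
Concentration = 25000 units ÷ 250 mL = 100 units/mL
Rate = 1320.295 units/hr ÷ 100 units/mL = 13.20295 mL/hr
Volume infused = 13.20295 mL/hr × 5.6 hr = 73.93655 mL
Volume remaining = 250 − 73.93655 = 176.0635 mL
Drug remaining = 176.0635 mL × 100 units/mL = 17606.35 units

17606 units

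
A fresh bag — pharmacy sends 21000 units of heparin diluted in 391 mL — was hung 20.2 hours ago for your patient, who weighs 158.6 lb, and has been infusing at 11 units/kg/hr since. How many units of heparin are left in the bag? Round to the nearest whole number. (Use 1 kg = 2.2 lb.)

Weight = 158.6 lb ÷ 2.2 lb/kg = 72.09091 kg
Dose = 11 units/kg/hr × 72.09091 kg = 793 units/hr
Concentration = 21000 units ÷ 391 mL = 53.70844 units/mL
Rate = 793 units/hr ÷ 53.70844 units/mL = 14.7649 mL/hr
Volume infused = 14.7649 mL/hr × 20.2 hr = 298.2511 mL
Volume remaining = 391 − 298.2511 = 92.74892 mL
Drug remaining = 92.74892 mL × 53.70844 units/mL = 4981.4 units

4981 units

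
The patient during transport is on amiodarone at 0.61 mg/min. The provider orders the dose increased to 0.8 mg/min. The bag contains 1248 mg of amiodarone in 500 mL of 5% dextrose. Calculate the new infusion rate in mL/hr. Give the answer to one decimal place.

0.8 mg/min × 60 min/hr = 48 mg/hr
Concentration = 1248 mg ÷ 500 mL = 2.496 mg/mL
Rate = 48 mg/hr ÷ 2.496 mg/mL = 19.23077 mL/hr

19.2 mL/hr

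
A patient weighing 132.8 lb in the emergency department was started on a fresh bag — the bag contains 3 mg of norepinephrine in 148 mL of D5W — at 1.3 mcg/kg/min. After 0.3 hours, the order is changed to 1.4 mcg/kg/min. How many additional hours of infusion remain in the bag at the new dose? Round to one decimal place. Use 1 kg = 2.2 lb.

0.3 hours

Initial rate:
Weight = 132.8 lb ÷ 2.2 lb/kg = 60.36364 kg
Dose = 1.3 mcg/kg/min × 60.36364 kg = 78.47273 mcg/min
78.47273 mcg/min × 60 min/hr = 4708.364 mcg/hr
Concentration = 3 mg ÷ 148 mL = 0.02027027 mg/mL = 20.27027 mcg/mL
Rate = 4708.364 mcg/hr ÷ 20.27027 mcg/mL = 232.2793 mL/hr
Volume infused so far = 232.2793 mL/hr × 0.3 hr = 69.68378 mL
Volume remaining = 148 − 69.68378 = 78.31622 mL
New rate:
Dose = 1.4 mcg/kg/min × 60.36364 kg = 84.50909 mcg/min
84.50909 mcg/min × 60 min/hr = 5070.545 mcg/hr
Rate = 5070.545 mcg/hr ÷ 20.27027 mcg/mL = 250.1469 mL/hr
Time remaining = 78.31622 mL ÷ 250.1469 mL/hr = 0.3130809 hr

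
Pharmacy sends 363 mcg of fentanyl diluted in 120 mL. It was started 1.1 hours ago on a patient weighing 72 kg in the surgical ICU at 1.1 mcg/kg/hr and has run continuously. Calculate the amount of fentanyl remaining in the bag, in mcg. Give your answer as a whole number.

Dose = 1.1 mcg/kg/hr × 72 kg = 79.2 mcg/hr
Concentration = 363 mcg ÷ 120 mL = 3.025 mcg/mL
Rate = 79.2 mcg/hr ÷ 3.025 mcg/mL = 26.18182 mL/hr
Volume infused = 26.18182 mL/hr × 1.1 hr = 28.8 mL
Volume remaining = 120 − 28.8 = 91.2 mL
Drug remaining = 91.2 mL × 3.025 mcg/mL = 275.88 mcg

276 mcg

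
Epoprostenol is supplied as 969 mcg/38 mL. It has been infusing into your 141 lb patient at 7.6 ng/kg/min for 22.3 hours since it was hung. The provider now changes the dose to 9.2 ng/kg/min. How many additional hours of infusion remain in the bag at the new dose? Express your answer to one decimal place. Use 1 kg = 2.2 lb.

9.0 hours

Initial rate:
Weight = 141 lb ÷ 2.2 lb/kg = 64.09091 kg
Dose = 7.6 ng/kg/min × 64.09091 kg = 487.0909 ng/min
487.0909 ng/min × 60 min/hr = 29225.45 ng/hr
Concentration = 969 mcg ÷ 38 mL = 25.5 mcg/mL = 25500 ng/mL
Rate = 29225.45 ng/hr ÷ 25500 ng/mL = 1.146096 mL/hr
Volume infused so far = 1.146096 mL/hr × 22.3 hr = 25.55795 mL
Volume remaining = 38 − 25.55795 = 12.44205 mL
New rate:
Dose = 9.2 ng/kg/min × 64.09091 kg = 589.6364 ng/min
589.6364 ng/min × 60 min/hr = 35378.18 ng/hr
Rate = 35378.18 ng/hr ÷ 25500 ng/mL = 1.38738 mL/hr
Time remaining = 12.44205 mL ÷ 1.38738 mL/hr = 8.968023 hr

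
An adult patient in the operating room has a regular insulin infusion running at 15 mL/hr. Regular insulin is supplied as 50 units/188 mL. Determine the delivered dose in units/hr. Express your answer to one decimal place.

4.0 units/hr

Concentration = 50 units ÷ 188 mL = 0.2659574 units/mL
Drug rate = 15 mL/hr × 0.2659574 units/mL = 3.989362 units/hr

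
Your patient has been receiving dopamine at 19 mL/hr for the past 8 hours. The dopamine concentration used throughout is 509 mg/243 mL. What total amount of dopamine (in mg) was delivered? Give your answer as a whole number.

318 mg

Concentration = 509 mg ÷ 243 mL = 2.09465 mg/mL = 2094.65 mcg/mL
Drug rate = 19 mL/hr × 2094.65 mcg/mL = 39798.35 mcg/hr
Total = 39798.35 mcg/hr × 8 hr = 318386.8 mcg = 318.3868 mg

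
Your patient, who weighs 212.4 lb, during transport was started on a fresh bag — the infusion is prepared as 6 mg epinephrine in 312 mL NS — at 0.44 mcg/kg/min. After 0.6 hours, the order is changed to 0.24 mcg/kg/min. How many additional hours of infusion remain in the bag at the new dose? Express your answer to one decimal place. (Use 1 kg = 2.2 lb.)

Initial rate:
Weight = 212.4 lb ÷ 2.2 lb/kg = 96.54545 kg
Dose = 0.44 mcg/kg/min × 96.54545 kg = 42.48 mcg/min
42.48 mcg/min × 60 min/hr = 2548.8 mcg/hr
Concentration = 6 mg ÷ 312 mL = 0.01923077 mg/mL = 19.23077 mcg/mL
Rate = 2548.8 mcg/hr ÷ 19.23077 mcg/mL = 132.5376 mL/hr
Volume infused so far = 132.5376 mL/hr × 0.6 hr = 79.52256 mL
Volume remaining = 312 − 79.52256 = 232.4774 mL
New rate:
Dose = 0.24 mcg/kg/min × 96.54545 kg = 23.17091 mcg/min
23.17091 mcg/min × 60 min/hr = 1390.255 mcg/hr
Rate = 1390.255 mcg/hr ÷ 19.23077 mcg/mL = 72.29324 mL/hr
Time remaining = 232.4774 mL ÷ 72.29324 mL/hr = 3.215756 hr

3.2 hours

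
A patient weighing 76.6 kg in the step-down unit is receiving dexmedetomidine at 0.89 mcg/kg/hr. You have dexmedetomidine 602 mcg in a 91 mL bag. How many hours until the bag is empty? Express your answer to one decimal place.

8.8 hours

Dose = 0.89 mcg/kg/hr × 76.6 kg = 68.174 mcg/hr
Concentration = 602 mcg ÷ 91 mL = 6.615385 mcg/mL
Rate = 68.174 mcg/hr ÷ 6.615385 mcg/mL = 10.30537 mL/hr
Duration = 91 mL ÷ 10.30537 mL/hr = 8.830346 hr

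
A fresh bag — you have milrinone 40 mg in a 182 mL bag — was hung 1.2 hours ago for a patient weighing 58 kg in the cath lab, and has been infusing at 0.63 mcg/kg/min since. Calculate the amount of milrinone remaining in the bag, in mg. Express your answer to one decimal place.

Dose = 0.63 mcg/kg/min × 58 kg = 36.54 mcg/min
36.54 mcg/min × 60 min/hr = 2192.4 mcg/hr
Concentration = 40 mg ÷ 182 mL = 0.2197802 mg/mL = 219.7802 mcg/mL
Rate = 2192.4 mcg/hr ÷ 219.7802 mcg/mL = 9.97542 mL/hr
Volume infused = 9.97542 mL/hr × 1.2 hr = 11.9705 mL
Volume remaining = 182 − 11.9705 = 170.0295 mL
Drug remaining = 170.0295 mL × 219.7802 mcg/mL = 37369.12 mcg = 37.36912 mg

37.4 mg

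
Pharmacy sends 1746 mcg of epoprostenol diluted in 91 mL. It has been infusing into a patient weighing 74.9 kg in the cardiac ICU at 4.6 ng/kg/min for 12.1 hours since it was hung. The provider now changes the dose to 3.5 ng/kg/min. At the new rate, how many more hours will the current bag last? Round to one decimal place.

Initial rate:
Dose = 4.6 ng/kg/min × 74.9 kg = 344.54 ng/min
344.54 ng/min × 60 min/hr = 20672.4 ng/hr
Concentration = 1746 mcg ÷ 91 mL = 19.18681 mcg/mL = 19186.81 ng/mL
Rate = 20672.4 ng/hr ÷ 19186.81 ng/mL = 1.077427 mL/hr
Volume infused so far = 1.077427 mL/hr × 12.1 hr = 13.03687 mL
Volume remaining = 91 − 13.03687 = 77.96313 mL
New rate:
Dose = 3.5 ng/kg/min × 74.9 kg = 262.15 ng/min
262.15 ng/min × 60 min/hr = 15729 ng/hr
Rate = 15729 ng/hr ÷ 19186.81 ng/mL = 0.8197818 mL/hr
Time remaining = 77.96313 mL ÷ 0.8197818 mL/hr = 95.10229 hr

95.1 hours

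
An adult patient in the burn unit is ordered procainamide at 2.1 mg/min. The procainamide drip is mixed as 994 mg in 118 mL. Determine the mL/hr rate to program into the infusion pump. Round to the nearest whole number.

15 mL/hr

2.1 mg/min × 60 min/hr = 126 mg/hr
Concentration = 994 mg ÷ 118 mL = 8.423729 mg/mL
Rate = 126 mg/hr ÷ 8.423729 mg/mL = 14.95775 mL/hr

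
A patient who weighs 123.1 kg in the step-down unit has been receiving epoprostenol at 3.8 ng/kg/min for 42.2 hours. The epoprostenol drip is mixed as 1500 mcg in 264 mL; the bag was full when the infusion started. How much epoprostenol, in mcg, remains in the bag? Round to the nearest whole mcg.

Dose = 3.8 ng/kg/min × 123.1 kg = 467.78 ng/min
467.78 ng/min × 60 min/hr = 28066.8 ng/hr
Concentration = 1500 mcg ÷ 264 mL = 5.681818 mcg/mL = 5681.818 ng/mL
Rate = 28066.8 ng/hr ÷ 5681.818 ng/mL = 4.939757 mL/hr
Volume infused = 4.939757 mL/hr × 42.2 hr = 208.4577 mL
Volume remaining = 264 − 208.4577 = 55.54226 mL
Drug remaining = 55.54226 mL × 5681.818 ng/mL = 315581 ng = 315.581 mcg

316 mcg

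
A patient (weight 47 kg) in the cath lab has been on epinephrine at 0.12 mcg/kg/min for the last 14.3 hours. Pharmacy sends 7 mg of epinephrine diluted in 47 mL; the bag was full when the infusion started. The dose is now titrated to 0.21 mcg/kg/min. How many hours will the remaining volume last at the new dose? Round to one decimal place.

3.6 hours

Initial rate:
Dose = 0.12 mcg/kg/min × 47 kg = 5.64 mcg/min
5.64 mcg/min × 60 min/hr = 338.4 mcg/hr
Concentration = 7 mg ÷ 47 mL = 0.1489362 mg/mL = 148.9362 mcg/mL
Rate = 338.4 mcg/hr ÷ 148.9362 mcg/mL = 2.272114 mL/hr
Volume infused so far = 2.272114 mL/hr × 14.3 hr = 32.49123 mL
Volume remaining = 47 − 32.49123 = 14.50877 mL
New rate:
Dose = 0.21 mcg/kg/min × 47 kg = 9.87 mcg/min
9.87 mcg/min × 60 min/hr = 592.2 mcg/hr
Rate = 592.2 mcg/hr ÷ 148.9362 mcg/mL = 3.9762 mL/hr
Time remaining = 14.50877 mL ÷ 3.9762 mL/hr = 3.648902 hr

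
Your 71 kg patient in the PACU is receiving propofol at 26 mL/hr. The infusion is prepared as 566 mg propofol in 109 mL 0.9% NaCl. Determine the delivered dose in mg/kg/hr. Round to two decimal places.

1.90 mg/kg/hr

Concentration = 566 mg ÷ 109 mL = 5.192661 mg/mL
Drug rate = 26 mL/hr × 5.192661 mg/mL = 135.0092 mg/hr
135.0092 mg/hr ÷ 71 kg = 1.901538 mg/kg/hr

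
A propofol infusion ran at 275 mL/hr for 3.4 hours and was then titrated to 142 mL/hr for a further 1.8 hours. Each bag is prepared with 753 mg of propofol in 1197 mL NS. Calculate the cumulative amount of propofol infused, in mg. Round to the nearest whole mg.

Concentration = 753 mg ÷ 1197 mL = 0.6290727 mg/mL
Stage 1: 275 mL/hr × 3.4 hr = 935 mL → 935 mL × 0.6290727 mg/mL = 588.183 mg
Stage 2: 142 mL/hr × 1.8 hr = 255.6 mL → 255.6 mL × 0.6290727 mg/mL = 160.791 mg
Total = 588.183 + 160.791 = 748.9739 mg

749 mg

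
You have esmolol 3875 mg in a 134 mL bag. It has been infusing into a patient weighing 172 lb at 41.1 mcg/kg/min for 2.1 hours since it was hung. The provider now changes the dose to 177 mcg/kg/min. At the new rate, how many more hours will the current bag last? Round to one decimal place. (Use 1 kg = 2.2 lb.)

Initial rate:
Weight = 172 lb ÷ 2.2 lb/kg = 78.18182 kg
Dose = 41.1 mcg/kg/min × 78.18182 kg = 3213.273 mcg/min
3213.273 mcg/min × 60 min/hr = 192796.4 mcg/hr
Concentration = 3875 mg ÷ 134 mL = 28.91791 mg/mL = 28917.91 mcg/mL
Rate = 192796.4 mcg/hr ÷ 28917.91 mcg/mL = 6.667023 mL/hr
Volume infused so far = 6.667023 mL/hr × 2.1 hr = 14.00075 mL
Volume remaining = 134 − 14.00075 = 119.9993 mL
New rate:
Dose = 177 mcg/kg/min × 78.18182 kg = 13838.18 mcg/min
13838.18 mcg/min × 60 min/hr = 830290.9 mcg/hr
Rate = 830290.9 mcg/hr ÷ 28917.91 mcg/mL = 28.712 mL/hr
Time remaining = 119.9993 mL ÷ 28.712 mL/hr = 4.179412 hr

4.2 hours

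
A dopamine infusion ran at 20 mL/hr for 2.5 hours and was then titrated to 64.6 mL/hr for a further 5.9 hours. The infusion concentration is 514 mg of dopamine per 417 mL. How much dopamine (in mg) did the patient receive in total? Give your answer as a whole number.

Concentration = 514 mg ÷ 417 mL = 1.232614 mg/mL
Stage 1: 20 mL/hr × 2.5 hr = 50 mL → 50 mL × 1.232614 mg/mL = 61.6307 mg
Stage 2: 64.6 mL/hr × 5.9 hr = 381.14 mL → 381.14 mL × 1.232614 mg/mL = 469.7985 mg
Total = 61.6307 + 469.7985 = 531.4292 mg

531 mg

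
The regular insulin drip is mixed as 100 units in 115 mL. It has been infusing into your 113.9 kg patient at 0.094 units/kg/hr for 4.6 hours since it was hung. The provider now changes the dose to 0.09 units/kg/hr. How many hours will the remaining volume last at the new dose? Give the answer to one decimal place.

Initial rate:
Dose = 0.094 units/kg/hr × 113.9 kg = 10.7066 units/hr
Concentration = 100 units ÷ 115 mL = 0.8695652 units/mL
Rate = 10.7066 units/hr ÷ 0.8695652 units/mL = 12.31259 mL/hr
Volume infused so far = 12.31259 mL/hr × 4.6 hr = 56.63791 mL
Volume remaining = 115 − 56.63791 = 58.36209 mL
New rate:
Dose = 0.09 units/kg/hr × 113.9 kg = 10.251 units/hr
Rate = 10.251 units/hr ÷ 0.8695652 units/mL = 11.78865 mL/hr
Time remaining = 58.36209 mL ÷ 11.78865 mL/hr = 4.950701 hr

5.0 hours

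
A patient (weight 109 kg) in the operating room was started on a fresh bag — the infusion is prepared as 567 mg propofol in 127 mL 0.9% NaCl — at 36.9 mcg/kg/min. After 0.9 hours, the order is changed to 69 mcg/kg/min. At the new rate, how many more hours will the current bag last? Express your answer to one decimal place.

0.8 hours

Initial rate:
Dose = 36.9 mcg/kg/min × 109 kg = 4022.1 mcg/min
4022.1 mcg/min × 60 min/hr = 241326 mcg/hr
Concentration = 567 mg ÷ 127 mL = 4.464567 mg/mL = 4464.567 mcg/mL
Rate = 241326 mcg/hr ÷ 4464.567 mcg/mL = 54.05362 mL/hr
Volume infused so far = 54.05362 mL/hr × 0.9 hr = 48.64826 mL
Volume remaining = 127 − 48.64826 = 78.35174 mL
New rate:
Dose = 69 mcg/kg/min × 109 kg = 7521 mcg/min
7521 mcg/min × 60 min/hr = 451260 mcg/hr
Rate = 451260 mcg/hr ÷ 4464.567 mcg/mL = 101.0759 mL/hr
Time remaining = 78.35174 mL ÷ 101.0759 mL/hr = 0.7751775 hr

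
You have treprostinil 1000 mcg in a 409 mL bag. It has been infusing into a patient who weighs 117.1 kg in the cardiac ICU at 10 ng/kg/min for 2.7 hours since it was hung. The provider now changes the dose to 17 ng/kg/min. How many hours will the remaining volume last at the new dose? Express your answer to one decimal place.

6.8 hours

Initial rate:
Dose = 10 ng/kg/min × 117.1 kg = 1171 ng/min
1171 ng/min × 60 min/hr = 70260 ng/hr
Concentration = 1000 mcg ÷ 409 mL = 2.444988 mcg/mL = 2444.988 ng/mL
Rate = 70260 ng/hr ÷ 2444.988 ng/mL = 28.73634 mL/hr
Volume infused so far = 28.73634 mL/hr × 2.7 hr = 77.58812 mL
Volume remaining = 409 − 77.58812 = 331.4119 mL
New rate:
Dose = 17 ng/kg/min × 117.1 kg = 1990.7 ng/min
1990.7 ng/min × 60 min/hr = 119442 ng/hr
Rate = 119442 ng/hr ÷ 2444.988 ng/mL = 48.85178 mL/hr
Time remaining = 331.4119 mL ÷ 48.85178 mL/hr = 6.784029 hr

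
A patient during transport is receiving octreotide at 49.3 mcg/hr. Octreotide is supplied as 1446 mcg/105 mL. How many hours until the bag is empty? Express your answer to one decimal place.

29.3 hours

Concentration = 1446 mcg ÷ 105 mL = 13.77143 mcg/mL
Rate = 49.3 mcg/hr ÷ 13.77143 mcg/mL = 3.579876 mL/hr
Duration = 105 mL ÷ 3.579876 mL/hr = 29.33063 hr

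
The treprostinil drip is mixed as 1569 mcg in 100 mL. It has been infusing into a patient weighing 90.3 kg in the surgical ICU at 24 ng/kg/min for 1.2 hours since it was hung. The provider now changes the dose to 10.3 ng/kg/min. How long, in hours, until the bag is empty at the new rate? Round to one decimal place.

Initial rate:
Dose = 24 ng/kg/min × 90.3 kg = 2167.2 ng/min
2167.2 ng/min × 60 min/hr = 130032 ng/hr
Concentration = 1569 mcg ÷ 100 mL = 15.69 mcg/mL = 15690 ng/mL
Rate = 130032 ng/hr ÷ 15690 ng/mL = 8.287572 mL/hr
Volume infused so far = 8.287572 mL/hr × 1.2 hr = 9.945086 mL
Volume remaining = 100 − 9.945086 = 90.05491 mL
New rate:
Dose = 10.3 ng/kg/min × 90.3 kg = 930.09 ng/min
930.09 ng/min × 60 min/hr = 55805.4 ng/hr
Rate = 55805.4 ng/hr ÷ 15690 ng/mL = 3.55675 mL/hr
Time remaining = 90.05491 mL ÷ 3.55675 mL/hr = 25.31944 hr

25.3 hours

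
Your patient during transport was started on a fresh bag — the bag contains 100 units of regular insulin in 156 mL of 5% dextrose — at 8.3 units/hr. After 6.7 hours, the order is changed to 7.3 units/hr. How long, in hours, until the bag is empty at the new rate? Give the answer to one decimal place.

Initial rate:
Concentration = 100 units ÷ 156 mL = 0.6410256 units/mL
Rate = 8.3 units/hr ÷ 0.6410256 units/mL = 12.948 mL/hr
Volume infused so far = 12.948 mL/hr × 6.7 hr = 86.7516 mL
Volume remaining = 156 − 86.7516 = 69.2484 mL
New rate:
Rate = 7.3 units/hr ÷ 0.6410256 units/mL = 11.388 mL/hr
Time remaining = 69.2484 mL ÷ 11.388 mL/hr = 6.080822 hr

6.1 hours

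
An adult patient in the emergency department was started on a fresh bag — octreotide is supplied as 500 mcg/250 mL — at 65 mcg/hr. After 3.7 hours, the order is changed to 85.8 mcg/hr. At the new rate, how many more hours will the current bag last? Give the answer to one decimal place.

3.0 hours

Initial rate:
Concentration = 500 mcg ÷ 250 mL = 2 mcg/mL
Rate = 65 mcg/hr ÷ 2 mcg/mL = 32.5 mL/hr
Volume infused so far = 32.5 mL/hr × 3.7 hr = 120.25 mL
Volume remaining = 250 − 120.25 = 129.75 mL
New rate:
Rate = 85.8 mcg/hr ÷ 2 mcg/mL = 42.9 mL/hr
Time remaining = 129.75 mL ÷ 42.9 mL/hr = 3.024476 hr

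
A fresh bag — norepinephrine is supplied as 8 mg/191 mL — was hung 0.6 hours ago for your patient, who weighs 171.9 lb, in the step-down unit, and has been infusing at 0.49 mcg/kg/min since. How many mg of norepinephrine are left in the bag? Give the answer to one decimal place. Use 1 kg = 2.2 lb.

6.6 mg

Weight = 171.9 lb ÷ 2.2 lb/kg = 78.13636 kg
Dose = 0.49 mcg/kg/min × 78.13636 kg = 38.28682 mcg/min
38.28682 mcg/min × 60 min/hr = 2297.209 mcg/hr
Concentration = 8 mg ÷ 191 mL = 0.04188482 mg/mL = 41.88482 mcg/mL
Rate = 2297.209 mcg/hr ÷ 41.88482 mcg/mL = 54.84587 mL/hr
Volume infused = 54.84587 mL/hr × 0.6 hr = 32.90752 mL
Volume remaining = 191 − 32.90752 = 158.0925 mL
Drug remaining = 158.0925 mL × 41.88482 mcg/mL = 6621.675 mcg = 6.621675 mg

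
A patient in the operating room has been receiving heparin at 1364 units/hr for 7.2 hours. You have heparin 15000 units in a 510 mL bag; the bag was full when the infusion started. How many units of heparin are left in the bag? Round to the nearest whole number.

Concentration = 15000 units ÷ 510 mL = 29.41176 units/mL
Rate = 1364 units/hr ÷ 29.41176 units/mL = 46.376 mL/hr
Volume infused = 46.376 mL/hr × 7.2 hr = 333.9072 mL
Volume remaining = 510 − 333.9072 = 176.0928 mL
Drug remaining = 176.0928 mL × 29.41176 units/mL = 5179.2 units

5179 units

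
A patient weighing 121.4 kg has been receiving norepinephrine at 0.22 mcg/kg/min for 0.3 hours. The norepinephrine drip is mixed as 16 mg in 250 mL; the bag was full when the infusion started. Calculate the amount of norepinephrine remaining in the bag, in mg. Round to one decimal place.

15.5 mg

Dose = 0.22 mcg/kg/min × 121.4 kg = 26.708 mcg/min
26.708 mcg/min × 60 min/hr = 1602.48 mcg/hr
Concentration = 16 mg ÷ 250 mL = 0.064 mg/mL = 64 mcg/mL
Rate = 1602.48 mcg/hr ÷ 64 mcg/mL = 25.03875 mL/hr
Volume infused = 25.03875 mL/hr × 0.3 hr = 7.511625 mL
Volume remaining = 250 − 7.511625 = 242.4884 mL
Drug remaining = 242.4884 mL × 64 mcg/mL = 15519.26 mcg = 15.51926 mg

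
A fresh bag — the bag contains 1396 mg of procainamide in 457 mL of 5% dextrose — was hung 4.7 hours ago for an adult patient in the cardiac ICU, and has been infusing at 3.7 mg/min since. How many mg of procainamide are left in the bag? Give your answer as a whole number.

3.7 mg/min × 60 min/hr = 222 mg/hr
Concentration = 1396 mg ÷ 457 mL = 3.054705 mg/mL
Rate = 222 mg/hr ÷ 3.054705 mg/mL = 72.67479 mL/hr
Volume infused = 72.67479 mL/hr × 4.7 hr = 341.5715 mL
Volume remaining = 457 − 341.5715 = 115.4285 mL
Drug remaining = 115.4285 mL × 3.054705 mg/mL = 352.6 mg

353 mg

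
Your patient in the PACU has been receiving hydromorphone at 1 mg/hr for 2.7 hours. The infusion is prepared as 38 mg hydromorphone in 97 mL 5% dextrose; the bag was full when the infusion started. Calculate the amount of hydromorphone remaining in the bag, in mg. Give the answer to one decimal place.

Concentration = 38 mg ÷ 97 mL = 0.3917526 mg/mL
Rate = 1 mg/hr ÷ 0.3917526 mg/mL = 2.552632 mL/hr
Volume infused = 2.552632 mL/hr × 2.7 hr = 6.892105 mL
Volume remaining = 97 − 6.892105 = 90.10789 mL
Drug remaining = 90.10789 mL × 0.3917526 mg/mL = 35.3 mg

35.3 mg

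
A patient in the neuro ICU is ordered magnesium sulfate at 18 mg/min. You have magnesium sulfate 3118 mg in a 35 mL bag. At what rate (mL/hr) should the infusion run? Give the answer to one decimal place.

12.1 mL/hr

18 mg/min × 60 min/hr = 1080 mg/hr
Concentration = 3118 mg ÷ 35 mL = 89.08571 mg/mL
Rate = 1080 mg/hr ÷ 89.08571 mg/mL = 12.12316 mL/hr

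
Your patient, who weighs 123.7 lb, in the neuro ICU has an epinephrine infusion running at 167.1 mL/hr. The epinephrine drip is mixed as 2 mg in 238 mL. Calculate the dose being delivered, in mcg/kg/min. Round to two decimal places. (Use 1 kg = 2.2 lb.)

Weight = 123.7 lb ÷ 2.2 lb/kg = 56.22727 kg
Concentration = 2 mg ÷ 238 mL = 0.008403361 mg/mL = 8.403361 mcg/mL
Drug rate = 167.1 mL/hr × 8.403361 mcg/mL = 1404.202 mcg/hr
1404.202 mcg/hr ÷ 60 min/hr = 23.40336 mcg/min
23.40336 mcg/min ÷ 56.22727 kg = 0.4162279 mcg/kg/min

0.42 mcg/kg/min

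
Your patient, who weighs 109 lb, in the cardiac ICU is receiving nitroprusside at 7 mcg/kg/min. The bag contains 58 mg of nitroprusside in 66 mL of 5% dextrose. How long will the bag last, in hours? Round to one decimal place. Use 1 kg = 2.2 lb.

Weight = 109 lb ÷ 2.2 lb/kg = 49.54545 kg
Dose = 7 mcg/kg/min × 49.54545 kg = 346.8182 mcg/min
346.8182 mcg/min × 60 min/hr = 20809.09 mcg/hr
Concentration = 58 mg ÷ 66 mL = 0.8787879 mg/mL = 878.7879 mcg/mL
Rate = 20809.09 mcg/hr ÷ 878.7879 mcg/mL = 23.67931 mL/hr
Duration = 66 mL ÷ 23.67931 mL/hr = 2.787243 hr

2.8 hours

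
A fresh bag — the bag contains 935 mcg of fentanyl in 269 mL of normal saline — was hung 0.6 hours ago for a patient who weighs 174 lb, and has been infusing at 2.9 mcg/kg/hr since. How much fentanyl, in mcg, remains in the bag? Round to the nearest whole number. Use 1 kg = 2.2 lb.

Weight = 174 lb ÷ 2.2 lb/kg = 79.09091 kg
Dose = 2.9 mcg/kg/hr × 79.09091 kg = 229.3636 mcg/hr
Concentration = 935 mcg ÷ 269 mL = 3.475836 mcg/mL
Rate = 229.3636 mcg/hr ÷ 3.475836 mcg/mL = 65.98804 mL/hr
Volume infused = 65.98804 mL/hr × 0.6 hr = 39.59282 mL
Volume remaining = 269 − 39.59282 = 229.4072 mL
Drug remaining = 229.4072 mL × 3.475836 mcg/mL = 797.3818 mcg

797 mcg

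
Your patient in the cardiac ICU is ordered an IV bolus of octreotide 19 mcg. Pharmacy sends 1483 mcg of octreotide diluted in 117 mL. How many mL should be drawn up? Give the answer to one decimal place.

Concentration = 1483 mcg ÷ 117 mL = 12.67521 mcg/mL
Volume = 19 mcg ÷ 12.67521 mcg/mL = 1.498989 mL

1.5 mL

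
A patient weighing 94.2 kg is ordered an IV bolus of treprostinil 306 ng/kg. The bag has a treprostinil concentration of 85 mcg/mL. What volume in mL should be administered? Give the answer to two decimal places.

Dose = 306 ng/kg × 94.2 kg = 28825.2 ng
Concentration = 85 mcg/mL = 85000 ng/mL
Volume = 28825.2 ng ÷ 85000 ng/mL = 0.33912 mL

0.34 mL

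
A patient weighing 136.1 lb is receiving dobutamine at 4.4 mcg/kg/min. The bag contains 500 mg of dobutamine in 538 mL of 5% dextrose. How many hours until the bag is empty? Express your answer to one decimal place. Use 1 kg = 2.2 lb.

30.6 hours

Weight = 136.1 lb ÷ 2.2 lb/kg = 61.86364 kg
Dose = 4.4 mcg/kg/min × 61.86364 kg = 272.2 mcg/min
272.2 mcg/min × 60 min/hr = 16332 mcg/hr
Concentration = 500 mg ÷ 538 mL = 0.929368 mg/mL = 929.368 mcg/mL
Rate = 16332 mcg/hr ÷ 929.368 mcg/mL = 17.57323 mL/hr
Duration = 538 mL ÷ 17.57323 mL/hr = 30.61474 hr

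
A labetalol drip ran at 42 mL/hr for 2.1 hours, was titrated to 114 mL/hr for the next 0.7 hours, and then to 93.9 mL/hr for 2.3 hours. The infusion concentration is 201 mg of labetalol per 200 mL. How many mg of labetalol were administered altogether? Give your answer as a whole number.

Concentration = 201 mg ÷ 200 mL = 1.005 mg/mL
Stage 1: 42 mL/hr × 2.1 hr = 88.2 mL → 88.2 mL × 1.005 mg/mL = 88.641 mg
Stage 2: 114 mL/hr × 0.7 hr = 79.8 mL → 79.8 mL × 1.005 mg/mL = 80.199 mg
Stage 3: 93.9 mL/hr × 2.3 hr = 215.97 mL → 215.97 mL × 1.005 mg/mL = 217.0498 mg
Total = 88.641 + 80.199 + 217.0498 = 385.8898 mg

386 mg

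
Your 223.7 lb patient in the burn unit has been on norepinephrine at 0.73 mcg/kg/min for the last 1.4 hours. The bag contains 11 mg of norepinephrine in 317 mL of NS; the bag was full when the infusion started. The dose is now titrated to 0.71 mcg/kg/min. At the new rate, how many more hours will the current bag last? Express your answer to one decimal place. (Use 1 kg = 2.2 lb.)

1.1 hours

Initial rate:
Weight = 223.7 lb ÷ 2.2 lb/kg = 101.6818 kg
Dose = 0.73 mcg/kg/min × 101.6818 kg = 74.22773 mcg/min
74.22773 mcg/min × 60 min/hr = 4453.664 mcg/hr
Concentration = 11 mg ÷ 317 mL = 0.03470032 mg/mL = 34.70032 mcg/mL
Rate = 4453.664 mcg/hr ÷ 34.70032 mcg/mL = 128.3465 mL/hr
Volume infused so far = 128.3465 mL/hr × 1.4 hr = 179.6851 mL
Volume remaining = 317 − 179.6851 = 137.3149 mL
New rate:
Dose = 0.71 mcg/kg/min × 101.6818 kg = 72.19409 mcg/min
72.19409 mcg/min × 60 min/hr = 4331.645 mcg/hr
Rate = 4331.645 mcg/hr ÷ 34.70032 mcg/mL = 124.8301 mL/hr
Time remaining = 137.3149 mL ÷ 124.8301 mL/hr = 1.100014 hr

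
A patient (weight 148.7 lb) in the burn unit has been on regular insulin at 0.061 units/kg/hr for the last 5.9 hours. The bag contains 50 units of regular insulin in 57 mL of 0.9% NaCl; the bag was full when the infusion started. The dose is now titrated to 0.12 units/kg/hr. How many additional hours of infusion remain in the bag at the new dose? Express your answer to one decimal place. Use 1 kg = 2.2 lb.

3.2 hours

Initial rate:
Weight = 148.7 lb ÷ 2.2 lb/kg = 67.59091 kg
Dose = 0.061 units/kg/hr × 67.59091 kg = 4.123045 units/hr
Concentration = 50 units ÷ 57 mL = 0.877193 units/mL
Rate = 4.123045 units/hr ÷ 0.877193 units/mL = 4.700272 mL/hr
Volume infused so far = 4.700272 mL/hr × 5.9 hr = 27.7316 mL
Volume remaining = 57 − 27.7316 = 29.2684 mL
New rate:
Dose = 0.12 units/kg/hr × 67.59091 kg = 8.110909 units/hr
Rate = 8.110909 units/hr ÷ 0.877193 units/mL = 9.246436 mL/hr
Time remaining = 29.2684 mL ÷ 9.246436 mL/hr = 3.16537 hr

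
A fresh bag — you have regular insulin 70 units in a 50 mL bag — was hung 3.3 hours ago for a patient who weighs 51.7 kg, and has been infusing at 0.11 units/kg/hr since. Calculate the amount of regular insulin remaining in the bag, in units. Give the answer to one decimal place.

Dose = 0.11 units/kg/hr × 51.7 kg = 5.687 units/hr
Concentration = 70 units ÷ 50 mL = 1.4 units/mL
Rate = 5.687 units/hr ÷ 1.4 units/mL = 4.062143 mL/hr
Volume infused = 4.062143 mL/hr × 3.3 hr = 13.40507 mL
Volume remaining = 50 − 13.40507 = 36.59493 mL
Drug remaining = 36.59493 mL × 1.4 units/mL = 51.2329 units

51.2 units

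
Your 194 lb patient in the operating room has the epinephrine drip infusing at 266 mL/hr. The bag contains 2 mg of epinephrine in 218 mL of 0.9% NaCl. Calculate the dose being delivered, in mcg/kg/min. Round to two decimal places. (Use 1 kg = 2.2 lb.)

0.46 mcg/kg/min

Weight = 194 lb ÷ 2.2 lb/kg = 88.18182 kg
Concentration = 2 mg ÷ 218 mL = 0.009174312 mg/mL = 9.174312 mcg/mL
Drug rate = 266 mL/hr × 9.174312 mcg/mL = 2440.367 mcg/hr
2440.367 mcg/hr ÷ 60 min/hr = 40.67278 mcg/min
40.67278 mcg/min ÷ 88.18182 kg = 0.4612377 mcg/kg/min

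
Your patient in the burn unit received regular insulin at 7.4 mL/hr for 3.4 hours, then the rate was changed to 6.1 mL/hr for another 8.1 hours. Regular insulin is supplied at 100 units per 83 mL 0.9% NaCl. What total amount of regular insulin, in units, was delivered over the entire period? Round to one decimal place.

Concentration = 100 units ÷ 83 mL = 1.204819 units/mL
Stage 1: 7.4 mL/hr × 3.4 hr = 25.16 mL → 25.16 mL × 1.204819 units/mL = 30.31325 units
Stage 2: 6.1 mL/hr × 8.1 hr = 49.41 mL → 49.41 mL × 1.204819 units/mL = 59.53012 units
Total = 30.31325 + 59.53012 = 89.84337 units

89.8 units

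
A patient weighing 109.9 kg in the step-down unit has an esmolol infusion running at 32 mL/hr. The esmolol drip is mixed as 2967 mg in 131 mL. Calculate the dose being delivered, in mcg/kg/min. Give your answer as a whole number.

Concentration = 2967 mg ÷ 131 mL = 22.64885 mg/mL = 22648.85 mcg/mL
Drug rate = 32 mL/hr × 22648.85 mcg/mL = 724763.4 mcg/hr
724763.4 mcg/hr ÷ 60 min/hr = 12079.39 mcg/min
12079.39 mcg/min ÷ 109.9 kg = 109.9126 mcg/kg/min

110 mcg/kg/min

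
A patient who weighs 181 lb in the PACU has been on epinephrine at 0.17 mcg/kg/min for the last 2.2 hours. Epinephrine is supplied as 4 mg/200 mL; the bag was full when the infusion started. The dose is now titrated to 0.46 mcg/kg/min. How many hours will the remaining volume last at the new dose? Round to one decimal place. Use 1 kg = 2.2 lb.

Initial rate:
Weight = 181 lb ÷ 2.2 lb/kg = 82.27273 kg
Dose = 0.17 mcg/kg/min × 82.27273 kg = 13.98636 mcg/min
13.98636 mcg/min × 60 min/hr = 839.1818 mcg/hr
Concentration = 4 mg ÷ 200 mL = 0.02 mg/mL = 20 mcg/mL
Rate = 839.1818 mcg/hr ÷ 20 mcg/mL = 41.95909 mL/hr
Volume infused so far = 41.95909 mL/hr × 2.2 hr = 92.31 mL
Volume remaining = 200 − 92.31 = 107.69 mL
New rate:
Dose = 0.46 mcg/kg/min × 82.27273 kg = 37.84545 mcg/min
37.84545 mcg/min × 60 min/hr = 2270.727 mcg/hr
Rate = 2270.727 mcg/hr ÷ 20 mcg/mL = 113.5364 mL/hr
Time remaining = 107.69 mL ÷ 113.5364 mL/hr = 0.9485067 hr

0.9 hours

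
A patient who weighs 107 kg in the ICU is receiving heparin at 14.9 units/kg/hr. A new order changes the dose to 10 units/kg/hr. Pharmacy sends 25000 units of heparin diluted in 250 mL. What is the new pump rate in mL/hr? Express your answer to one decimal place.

10.7 mL/hr

Dose = 10 units/kg/hr × 107 kg = 1070 units/hr
Concentration = 25000 units ÷ 250 mL = 100 units/mL
Rate = 1070 units/hr ÷ 100 units/mL = 10.7 mL/hr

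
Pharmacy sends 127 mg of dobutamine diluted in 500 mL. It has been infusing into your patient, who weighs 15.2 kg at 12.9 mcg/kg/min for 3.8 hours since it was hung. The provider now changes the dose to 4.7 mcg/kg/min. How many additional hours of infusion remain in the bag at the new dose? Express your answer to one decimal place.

Initial rate:
Dose = 12.9 mcg/kg/min × 15.2 kg = 196.08 mcg/min
196.08 mcg/min × 60 min/hr = 11764.8 mcg/hr
Concentration = 127 mg ÷ 500 mL = 0.254 mg/mL = 254 mcg/mL
Rate = 11764.8 mcg/hr ÷ 254 mcg/mL = 46.31811 mL/hr
Volume infused so far = 46.31811 mL/hr × 3.8 hr = 176.0088 mL
Volume remaining = 500 − 176.0088 = 323.9912 mL
New rate:
Dose = 4.7 mcg/kg/min × 15.2 kg = 71.44 mcg/min
71.44 mcg/min × 60 min/hr = 4286.4 mcg/hr
Rate = 4286.4 mcg/hr ÷ 254 mcg/mL = 16.87559 mL/hr
Time remaining = 323.9912 mL ÷ 16.87559 mL/hr = 19.19881 hr

19.2 hours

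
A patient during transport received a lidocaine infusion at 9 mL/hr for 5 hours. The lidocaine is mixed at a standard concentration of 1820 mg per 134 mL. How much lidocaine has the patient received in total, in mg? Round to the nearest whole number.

Concentration = 1820 mg ÷ 134 mL = 13.58209 mg/mL
Drug rate = 9 mL/hr × 13.58209 mg/mL = 122.2388 mg/hr
Total = 122.2388 mg/hr × 5 hr = 611.194 mg

611 mg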